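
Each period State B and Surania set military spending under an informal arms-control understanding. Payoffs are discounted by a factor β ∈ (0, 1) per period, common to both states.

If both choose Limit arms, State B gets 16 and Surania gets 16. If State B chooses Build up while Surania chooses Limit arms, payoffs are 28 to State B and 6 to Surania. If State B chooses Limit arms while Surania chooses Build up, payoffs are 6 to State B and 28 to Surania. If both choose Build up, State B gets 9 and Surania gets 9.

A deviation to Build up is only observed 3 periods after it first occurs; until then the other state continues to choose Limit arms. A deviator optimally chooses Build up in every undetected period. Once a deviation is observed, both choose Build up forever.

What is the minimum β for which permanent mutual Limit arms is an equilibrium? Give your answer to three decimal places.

A deviator earns 28 for 3 periods, then 9 forever; cooperating earns 16 forever. Multiplying the IC by (1−β):
16 ≥ 28(1−β^3) + 9β^3, so 19·β^3 ≥ 12 and β^3 ≥ 12/19.
β ≥ (12/19)^(1/3) ≈ 0.858.

0.858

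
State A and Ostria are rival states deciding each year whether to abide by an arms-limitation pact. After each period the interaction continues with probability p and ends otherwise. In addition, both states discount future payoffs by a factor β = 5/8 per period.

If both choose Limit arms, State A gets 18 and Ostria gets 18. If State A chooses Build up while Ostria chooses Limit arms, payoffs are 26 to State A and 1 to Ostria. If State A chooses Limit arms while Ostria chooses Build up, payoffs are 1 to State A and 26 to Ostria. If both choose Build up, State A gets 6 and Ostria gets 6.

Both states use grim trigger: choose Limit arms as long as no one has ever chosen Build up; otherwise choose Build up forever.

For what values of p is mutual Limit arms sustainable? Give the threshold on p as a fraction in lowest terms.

With continuation probability p and discount β, the effective per-period discount factor is βp.
Grim-trigger IC: βp ≥ (26−18)/(26−6) = 2/5.
So p ≥ (2/5)/(5/8) = 16/25.

16/25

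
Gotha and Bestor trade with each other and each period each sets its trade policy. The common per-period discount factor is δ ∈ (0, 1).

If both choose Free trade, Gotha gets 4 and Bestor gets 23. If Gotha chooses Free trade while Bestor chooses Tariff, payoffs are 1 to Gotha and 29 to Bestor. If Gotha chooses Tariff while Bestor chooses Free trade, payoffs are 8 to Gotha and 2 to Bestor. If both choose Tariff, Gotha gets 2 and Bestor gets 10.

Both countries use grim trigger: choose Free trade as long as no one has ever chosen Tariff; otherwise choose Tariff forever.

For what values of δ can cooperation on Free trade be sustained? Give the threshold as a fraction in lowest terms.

For Gotha: deviation gain 8−4 = 4, per-period punishment loss 4−2 = 2. IC gives δ ≥ 4/6 = 2/3.
For Bestor: gain 6, loss 13 per period, so δ ≥ 6/19.
The tighter constraint is Gotha's, so cooperation needs δ ≥ 2/3.

2/3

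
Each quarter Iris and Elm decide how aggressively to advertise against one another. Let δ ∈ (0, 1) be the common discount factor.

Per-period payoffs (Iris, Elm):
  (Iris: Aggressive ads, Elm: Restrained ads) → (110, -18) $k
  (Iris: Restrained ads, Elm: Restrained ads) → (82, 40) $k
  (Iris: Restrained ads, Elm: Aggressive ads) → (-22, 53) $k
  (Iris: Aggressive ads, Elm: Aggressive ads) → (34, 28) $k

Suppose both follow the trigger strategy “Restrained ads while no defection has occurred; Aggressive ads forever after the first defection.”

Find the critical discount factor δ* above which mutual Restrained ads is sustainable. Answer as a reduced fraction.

13/25

Iris: cooperation gives 82 each period; deviation gives 110 once then 34 forever.
  82/(1−δ) ≥ 110 + 34δ/(1−δ) ⇒ δ ≥ 28/76 = 7/19.
Elm: cooperation gives 40 each period; deviation gives 53 once then 28 forever.
  δ ≥ 13/25.
Both must hold, so the binding constraint is Elm's: δ ≥ 13/25.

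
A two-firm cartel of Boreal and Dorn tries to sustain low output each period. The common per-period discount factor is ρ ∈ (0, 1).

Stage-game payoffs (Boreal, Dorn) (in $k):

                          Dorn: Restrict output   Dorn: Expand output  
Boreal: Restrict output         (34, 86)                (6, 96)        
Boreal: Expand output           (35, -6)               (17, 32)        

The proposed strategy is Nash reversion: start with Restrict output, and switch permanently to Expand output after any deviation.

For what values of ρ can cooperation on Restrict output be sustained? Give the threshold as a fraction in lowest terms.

Boreal's threshold: (35−34)/(35−17) = 1/18.
Dorn's threshold: (96−86)/(96−32) = 5/32.
1/18 < 5/32, so Dorn binds and ρ* = 5/32.

5/32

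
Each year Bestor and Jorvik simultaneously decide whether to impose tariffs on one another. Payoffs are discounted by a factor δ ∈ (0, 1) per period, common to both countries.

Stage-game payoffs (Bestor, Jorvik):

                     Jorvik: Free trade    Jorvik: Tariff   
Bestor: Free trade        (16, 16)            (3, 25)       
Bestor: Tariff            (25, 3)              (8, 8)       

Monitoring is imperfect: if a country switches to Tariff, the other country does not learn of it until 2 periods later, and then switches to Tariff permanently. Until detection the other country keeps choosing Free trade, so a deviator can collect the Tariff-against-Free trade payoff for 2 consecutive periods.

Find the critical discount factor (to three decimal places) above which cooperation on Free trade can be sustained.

Deviating for the 2 undetected periods gains 25−16 = 9 per period over cooperation, then loses 16−8 = 8 per period forever once punishment starts.
Gain: 9(1 + δ + … + δ^1); loss: 8·δ^2/(1−δ).
No profitable deviation ⇔ 9(1−δ^2) ≤ 8·δ^2, i.e. δ^2 ≥ 9/(9+8) = 9/17.
Hence δ ≥ (9/17)^(1/2) ≈ 0.728.

0.728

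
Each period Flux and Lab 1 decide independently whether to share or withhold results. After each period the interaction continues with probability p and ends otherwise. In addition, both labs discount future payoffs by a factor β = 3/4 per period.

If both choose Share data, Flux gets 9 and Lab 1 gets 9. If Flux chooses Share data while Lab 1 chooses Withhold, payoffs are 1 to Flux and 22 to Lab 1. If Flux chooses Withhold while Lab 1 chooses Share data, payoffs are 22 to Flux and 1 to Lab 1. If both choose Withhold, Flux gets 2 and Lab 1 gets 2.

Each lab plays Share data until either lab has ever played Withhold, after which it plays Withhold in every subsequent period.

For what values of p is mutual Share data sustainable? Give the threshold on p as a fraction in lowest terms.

Expected continuation weight on next period's payoff is β·p = 3/4·p, which plays the role of the discount factor.
Cooperation requires 3/4·p ≥ (22−9)/(22−2) = 13/20, hence p ≥ 13/15.

13/15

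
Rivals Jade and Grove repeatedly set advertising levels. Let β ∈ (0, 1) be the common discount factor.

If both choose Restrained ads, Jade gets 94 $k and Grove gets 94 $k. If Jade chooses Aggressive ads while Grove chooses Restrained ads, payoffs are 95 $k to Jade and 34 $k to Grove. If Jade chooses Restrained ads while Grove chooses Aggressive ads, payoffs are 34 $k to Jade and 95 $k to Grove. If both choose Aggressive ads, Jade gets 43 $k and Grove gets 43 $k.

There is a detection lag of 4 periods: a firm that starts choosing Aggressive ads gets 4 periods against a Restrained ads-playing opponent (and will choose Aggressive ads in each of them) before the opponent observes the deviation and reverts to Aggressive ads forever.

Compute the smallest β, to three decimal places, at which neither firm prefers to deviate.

A deviator earns 95 for 4 periods, then 43 forever; cooperating earns 94 forever. Multiplying the IC by (1−β):
94 ≥ 95(1−β^4) + 43β^4, so 52·β^4 ≥ 1 and β^4 ≥ 1/52.
β ≥ (1/52)^(1/4) ≈ 0.372.

0.372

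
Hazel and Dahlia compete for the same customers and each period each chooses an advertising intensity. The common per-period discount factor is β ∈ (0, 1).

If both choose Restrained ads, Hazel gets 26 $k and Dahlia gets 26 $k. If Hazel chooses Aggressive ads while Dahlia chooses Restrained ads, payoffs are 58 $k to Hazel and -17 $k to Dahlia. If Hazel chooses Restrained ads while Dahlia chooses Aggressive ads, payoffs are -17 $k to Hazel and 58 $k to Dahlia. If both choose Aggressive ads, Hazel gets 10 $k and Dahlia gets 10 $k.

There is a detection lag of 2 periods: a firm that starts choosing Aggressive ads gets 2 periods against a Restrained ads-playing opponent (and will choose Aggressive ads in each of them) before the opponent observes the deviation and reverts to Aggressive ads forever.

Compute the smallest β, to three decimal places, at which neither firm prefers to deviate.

Deviating for the 2 undetected periods gains 58−26 = 32 per period over cooperation, then loses 26−10 = 16 per period forever once punishment starts.
Gain: 32(1 + β + … + β^1); loss: 16·β^2/(1−β).
No profitable deviation ⇔ 32(1−β^2) ≤ 16·β^2, i.e. β^2 ≥ 32/(32+16) = 2/3.
Hence β ≥ (2/3)^(1/2) ≈ 0.816.

0.816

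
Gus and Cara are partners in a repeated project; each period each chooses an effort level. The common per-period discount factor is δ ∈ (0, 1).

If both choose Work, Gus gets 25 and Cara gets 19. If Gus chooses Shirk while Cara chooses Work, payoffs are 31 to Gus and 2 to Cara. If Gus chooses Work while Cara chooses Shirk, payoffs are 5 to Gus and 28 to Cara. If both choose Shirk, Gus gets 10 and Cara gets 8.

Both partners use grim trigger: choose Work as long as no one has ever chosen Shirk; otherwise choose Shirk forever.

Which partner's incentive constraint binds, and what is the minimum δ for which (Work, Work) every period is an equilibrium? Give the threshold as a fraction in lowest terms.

Cara; δ ≥ 9/20

Gus's threshold: (31−25)/(31−10) = 2/7.
Cara's threshold: (28−19)/(28−8) = 9/20.
2/7 < 9/20, so Cara binds and δ* = 9/20.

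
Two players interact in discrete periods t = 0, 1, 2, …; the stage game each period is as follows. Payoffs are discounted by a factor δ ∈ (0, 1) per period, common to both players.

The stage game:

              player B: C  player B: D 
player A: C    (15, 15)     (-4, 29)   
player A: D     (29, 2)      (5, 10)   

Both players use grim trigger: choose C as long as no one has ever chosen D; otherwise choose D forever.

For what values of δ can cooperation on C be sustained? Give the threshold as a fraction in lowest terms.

player A: cooperation gives 15 each period; deviation gives 29 once then 5 forever.
  15/(1−δ) ≥ 29 + 5δ/(1−δ) ⇒ δ ≥ 14/24 = 7/12.
player B: cooperation gives 15 each period; deviation gives 29 once then 10 forever.
  δ ≥ 14/19.
Both must hold, so the binding constraint is player B's: δ ≥ 14/19.

14/19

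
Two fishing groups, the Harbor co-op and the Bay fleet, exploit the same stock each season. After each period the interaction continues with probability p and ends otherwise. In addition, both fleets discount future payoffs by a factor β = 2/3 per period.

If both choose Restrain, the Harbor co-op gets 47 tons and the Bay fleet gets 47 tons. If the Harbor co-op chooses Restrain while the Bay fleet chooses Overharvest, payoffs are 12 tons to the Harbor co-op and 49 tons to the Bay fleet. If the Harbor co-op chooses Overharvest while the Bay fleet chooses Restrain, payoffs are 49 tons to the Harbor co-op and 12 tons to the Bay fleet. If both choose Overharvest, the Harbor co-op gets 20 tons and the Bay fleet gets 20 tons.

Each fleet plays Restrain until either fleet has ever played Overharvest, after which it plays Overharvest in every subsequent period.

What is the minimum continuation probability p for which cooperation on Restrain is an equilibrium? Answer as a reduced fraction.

3/29

Expected continuation weight on next period's payoff is β·p = 2/3·p, which plays the role of the discount factor.
Cooperation requires 2/3·p ≥ (49−47)/(49−20) = 2/29, hence p ≥ 3/29.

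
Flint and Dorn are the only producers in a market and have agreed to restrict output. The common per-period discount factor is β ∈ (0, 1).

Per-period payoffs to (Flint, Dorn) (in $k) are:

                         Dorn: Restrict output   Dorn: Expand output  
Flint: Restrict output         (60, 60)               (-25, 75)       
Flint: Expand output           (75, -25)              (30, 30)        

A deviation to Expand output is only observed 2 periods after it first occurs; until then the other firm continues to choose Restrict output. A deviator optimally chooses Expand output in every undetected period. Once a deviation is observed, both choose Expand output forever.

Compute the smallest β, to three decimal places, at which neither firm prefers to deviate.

A deviator earns 75 for 2 periods, then 30 forever; cooperating earns 60 forever. Multiplying the IC by (1−β):
60 ≥ 75(1−β^2) + 30β^2, so 45·β^2 ≥ 15 and β^2 ≥ 1/3.
β ≥ (1/3)^(1/2) ≈ 0.577.

0.577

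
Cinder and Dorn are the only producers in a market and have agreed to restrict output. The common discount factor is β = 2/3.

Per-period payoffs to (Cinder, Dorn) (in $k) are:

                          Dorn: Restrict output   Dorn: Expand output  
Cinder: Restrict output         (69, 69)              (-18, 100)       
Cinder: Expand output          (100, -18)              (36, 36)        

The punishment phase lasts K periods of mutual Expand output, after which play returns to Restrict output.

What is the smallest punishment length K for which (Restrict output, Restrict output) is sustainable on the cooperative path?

2

No profitable deviation requires (69−36)(β+…+β^K) ≥ 100−69, i.e. β+…+β^K ≥ 31/33 ≈ 0.9394.
With β = 2/3, the partial sums are K=1: 0.6667, K=2: 1.1111.
K = 2 is the first length at which the sum reaches 0.9394.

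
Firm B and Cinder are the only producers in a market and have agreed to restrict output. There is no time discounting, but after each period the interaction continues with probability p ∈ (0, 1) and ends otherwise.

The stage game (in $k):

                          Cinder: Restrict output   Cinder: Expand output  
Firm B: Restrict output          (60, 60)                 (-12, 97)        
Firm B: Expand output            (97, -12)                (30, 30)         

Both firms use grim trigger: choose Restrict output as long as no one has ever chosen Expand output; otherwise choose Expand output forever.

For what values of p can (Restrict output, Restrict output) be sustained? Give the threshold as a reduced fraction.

37/67

With no time discounting, the continuation probability p plays the role of the discount factor.
Grim-trigger IC: 60/(1−p) ≥ 97 + 30p/(1−p) ⇒ p ≥ (97−60)/(97−30) = 37/67.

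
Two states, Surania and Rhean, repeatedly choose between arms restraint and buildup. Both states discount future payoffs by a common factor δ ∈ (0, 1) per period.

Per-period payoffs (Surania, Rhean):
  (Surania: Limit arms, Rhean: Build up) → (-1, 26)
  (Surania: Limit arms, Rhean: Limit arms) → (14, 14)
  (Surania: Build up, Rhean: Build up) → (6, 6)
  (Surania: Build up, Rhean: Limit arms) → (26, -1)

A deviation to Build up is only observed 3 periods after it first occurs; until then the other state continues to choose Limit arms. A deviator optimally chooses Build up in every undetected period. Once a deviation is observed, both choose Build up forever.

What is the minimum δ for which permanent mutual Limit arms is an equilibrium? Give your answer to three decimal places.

The best deviation is to choose Build up for all 3 undetected periods, earning 26 each, then 6 forever once detected.
Deviation value: 26(1−δ^3)/(1−δ) + 6δ^3/(1−δ); cooperation value: 14/(1−δ).
IC: 14 ≥ 26(1−δ^3) + 6δ^3 = 26 − 20δ^3.
So δ^3 ≥ 12/20 = 3/5, giving δ ≥ (3/5)^(1/3) ≈ 0.843.

0.843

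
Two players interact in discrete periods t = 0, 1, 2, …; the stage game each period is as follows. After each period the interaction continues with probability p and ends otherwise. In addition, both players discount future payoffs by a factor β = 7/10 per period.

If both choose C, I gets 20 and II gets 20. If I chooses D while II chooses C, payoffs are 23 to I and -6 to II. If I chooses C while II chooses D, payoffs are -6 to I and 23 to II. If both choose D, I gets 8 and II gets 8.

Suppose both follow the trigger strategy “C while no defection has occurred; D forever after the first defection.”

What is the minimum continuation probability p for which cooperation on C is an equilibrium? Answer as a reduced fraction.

With continuation probability p and discount β, the effective per-period discount factor is βp.
Grim-trigger IC: βp ≥ (23−20)/(23−8) = 1/5.
So p ≥ (1/5)/(7/10) = 2/7.

2/7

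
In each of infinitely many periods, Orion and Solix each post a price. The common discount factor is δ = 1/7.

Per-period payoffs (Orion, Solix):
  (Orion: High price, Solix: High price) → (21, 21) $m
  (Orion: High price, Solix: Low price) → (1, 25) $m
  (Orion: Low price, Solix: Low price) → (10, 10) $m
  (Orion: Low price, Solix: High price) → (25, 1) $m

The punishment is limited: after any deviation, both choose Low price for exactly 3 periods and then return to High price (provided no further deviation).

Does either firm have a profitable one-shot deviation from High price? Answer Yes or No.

Yes

Comparing payoff streams over the 4 periods until play realigns: cooperate → 21(1+δ+…+δ^3); deviate → 25 + 10(δ+…+δ^3).
Cooperation is sustained iff (21−10)(δ+…+δ^3) ≥ 25−21.
δ+…+δ^3 = 1/7·(1−(1/7)^3)/(1−1/7) = 0.1662, and (25−21)/(21−10) = 0.3636.
0.1662 < 0.3636, so cooperation is not sustainable.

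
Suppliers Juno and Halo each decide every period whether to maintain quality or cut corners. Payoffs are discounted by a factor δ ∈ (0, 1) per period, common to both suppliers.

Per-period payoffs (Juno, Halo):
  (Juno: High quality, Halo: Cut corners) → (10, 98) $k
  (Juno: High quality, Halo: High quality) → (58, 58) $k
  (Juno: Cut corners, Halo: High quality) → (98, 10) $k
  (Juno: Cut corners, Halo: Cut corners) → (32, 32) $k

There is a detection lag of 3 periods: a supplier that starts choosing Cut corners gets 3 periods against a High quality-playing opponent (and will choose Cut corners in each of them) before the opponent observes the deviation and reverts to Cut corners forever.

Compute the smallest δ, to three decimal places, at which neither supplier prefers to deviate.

0.846

The best deviation is to choose Cut corners for all 3 undetected periods, earning 98 each, then 32 forever once detected.
Deviation value: 98(1−δ^3)/(1−δ) + 32δ^3/(1−δ); cooperation value: 58/(1−δ).
IC: 58 ≥ 98(1−δ^3) + 32δ^3 = 98 − 66δ^3.
So δ^3 ≥ 40/66 = 20/33, giving δ ≥ (20/33)^(1/3) ≈ 0.846.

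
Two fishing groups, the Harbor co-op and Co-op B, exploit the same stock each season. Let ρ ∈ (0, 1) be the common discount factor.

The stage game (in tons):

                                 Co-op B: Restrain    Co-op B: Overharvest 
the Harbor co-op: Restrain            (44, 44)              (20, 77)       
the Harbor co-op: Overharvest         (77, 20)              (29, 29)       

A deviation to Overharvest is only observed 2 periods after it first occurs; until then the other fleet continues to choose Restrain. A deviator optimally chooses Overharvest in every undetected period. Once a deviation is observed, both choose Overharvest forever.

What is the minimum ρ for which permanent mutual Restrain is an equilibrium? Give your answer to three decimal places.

The best deviation is to choose Overharvest for all 2 undetected periods, earning 77 each, then 29 forever once detected.
Deviation value: 77(1−ρ^2)/(1−ρ) + 29ρ^2/(1−ρ); cooperation value: 44/(1−ρ).
IC: 44 ≥ 77(1−ρ^2) + 29ρ^2 = 77 − 48ρ^2.
So ρ^2 ≥ 33/48 = 11/16, giving ρ ≥ (11/16)^(1/2) ≈ 0.829.

0.829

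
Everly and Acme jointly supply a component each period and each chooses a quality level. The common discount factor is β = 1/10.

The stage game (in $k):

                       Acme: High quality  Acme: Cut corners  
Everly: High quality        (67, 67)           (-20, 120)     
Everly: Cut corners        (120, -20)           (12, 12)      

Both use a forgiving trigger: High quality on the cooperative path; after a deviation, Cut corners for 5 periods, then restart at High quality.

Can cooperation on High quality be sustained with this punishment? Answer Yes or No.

No

IC: β+…+β^5 ≥ (120−67)/(67−12) = 53/55.
At β = 1/10: partial sum = 0.1111 < 0.9636. Cooperation not sustainable.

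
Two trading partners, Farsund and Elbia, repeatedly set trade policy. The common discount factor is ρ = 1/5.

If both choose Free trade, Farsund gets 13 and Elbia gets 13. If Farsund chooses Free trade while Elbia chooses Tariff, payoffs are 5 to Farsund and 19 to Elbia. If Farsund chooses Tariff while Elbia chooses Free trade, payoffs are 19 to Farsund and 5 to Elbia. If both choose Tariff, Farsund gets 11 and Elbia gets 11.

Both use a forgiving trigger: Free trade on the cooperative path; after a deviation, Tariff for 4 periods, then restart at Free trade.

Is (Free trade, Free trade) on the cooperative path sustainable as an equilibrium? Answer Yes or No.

No

IC: ρ+…+ρ^4 ≥ (19−13)/(13−11) = 3.
At ρ = 1/5: partial sum = 0.2496 < 3.0000. Cooperation not sustainable.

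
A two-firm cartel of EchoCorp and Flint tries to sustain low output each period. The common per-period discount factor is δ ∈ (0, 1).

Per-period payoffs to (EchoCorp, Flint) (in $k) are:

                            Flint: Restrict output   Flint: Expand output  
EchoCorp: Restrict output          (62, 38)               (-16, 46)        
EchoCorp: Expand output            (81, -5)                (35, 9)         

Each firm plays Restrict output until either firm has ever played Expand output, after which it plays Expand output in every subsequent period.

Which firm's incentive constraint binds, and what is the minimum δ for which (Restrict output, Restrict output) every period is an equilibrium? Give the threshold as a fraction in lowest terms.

EchoCorp; δ ≥ 19/46

EchoCorp's threshold: (81−62)/(81−35) = 19/46.
Flint's threshold: (46−38)/(46−9) = 8/37.
19/46 > 8/37, so EchoCorp binds and δ* = 19/46.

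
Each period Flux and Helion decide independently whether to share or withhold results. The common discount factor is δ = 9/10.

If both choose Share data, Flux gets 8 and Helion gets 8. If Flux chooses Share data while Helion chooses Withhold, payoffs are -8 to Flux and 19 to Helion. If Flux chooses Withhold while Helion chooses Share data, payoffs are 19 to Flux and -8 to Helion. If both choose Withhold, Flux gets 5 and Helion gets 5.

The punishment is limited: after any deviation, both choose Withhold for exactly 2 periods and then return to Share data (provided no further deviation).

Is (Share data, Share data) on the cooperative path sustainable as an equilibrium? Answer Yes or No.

No

Comparing payoff streams over the 3 periods until play realigns: cooperate → 8(1+δ+…+δ^2); deviate → 19 + 5(δ+…+δ^2).
Cooperation is sustained iff (8−5)(δ+…+δ^2) ≥ 19−8.
δ+…+δ^2 = 9/10·(1−(9/10)^2)/(1−9/10) = 1.7100, and (19−8)/(8−5) = 3.6667.
1.7100 < 3.6667, so cooperation is not sustainable.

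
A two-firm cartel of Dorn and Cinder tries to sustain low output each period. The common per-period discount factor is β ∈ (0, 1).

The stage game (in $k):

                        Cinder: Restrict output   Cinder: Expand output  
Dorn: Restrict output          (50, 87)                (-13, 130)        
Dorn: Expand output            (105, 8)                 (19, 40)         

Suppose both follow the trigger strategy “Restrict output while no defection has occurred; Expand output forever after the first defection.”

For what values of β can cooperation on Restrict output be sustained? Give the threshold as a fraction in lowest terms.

55/86

Dorn: cooperation gives 50 each period; deviation gives 105 once then 19 forever.
  50/(1−β) ≥ 105 + 19β/(1−β) ⇒ β ≥ 55/86.
Cinder: cooperation gives 87 each period; deviation gives 130 once then 40 forever.
  β ≥ 43/90.
Both must hold, so the binding constraint is Dorn's: β ≥ 55/86.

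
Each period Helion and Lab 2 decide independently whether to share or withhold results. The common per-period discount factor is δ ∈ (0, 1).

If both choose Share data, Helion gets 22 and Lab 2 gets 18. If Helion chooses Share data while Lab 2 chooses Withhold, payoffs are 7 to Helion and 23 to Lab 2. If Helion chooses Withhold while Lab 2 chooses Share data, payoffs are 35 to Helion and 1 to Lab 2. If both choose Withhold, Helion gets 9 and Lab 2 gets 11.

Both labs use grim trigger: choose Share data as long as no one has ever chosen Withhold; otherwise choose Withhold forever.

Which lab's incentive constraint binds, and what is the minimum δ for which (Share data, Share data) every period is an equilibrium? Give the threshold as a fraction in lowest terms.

For Helion: deviation gain 35−22 = 13, per-period punishment loss 22−9 = 13. IC gives δ ≥ 13/26 = 1/2.
For Lab 2: gain 5, loss 7 per period, so δ ≥ 5/12.
The tighter constraint is Helion's, so cooperation needs δ ≥ 1/2.

Helion; δ ≥ 1/2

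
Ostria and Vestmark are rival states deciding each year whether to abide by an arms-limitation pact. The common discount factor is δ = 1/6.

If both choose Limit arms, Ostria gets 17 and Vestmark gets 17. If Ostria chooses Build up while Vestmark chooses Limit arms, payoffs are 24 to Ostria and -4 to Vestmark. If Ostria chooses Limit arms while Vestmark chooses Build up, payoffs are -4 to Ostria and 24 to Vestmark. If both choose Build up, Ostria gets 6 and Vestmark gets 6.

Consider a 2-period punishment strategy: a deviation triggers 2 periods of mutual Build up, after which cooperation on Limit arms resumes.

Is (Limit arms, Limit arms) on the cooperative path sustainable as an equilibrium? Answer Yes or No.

IC: δ+…+δ^2 ≥ (24−17)/(17−6) = 7/11.
At δ = 1/6: partial sum = 0.1944 < 0.6364. Cooperation not sustainable.

No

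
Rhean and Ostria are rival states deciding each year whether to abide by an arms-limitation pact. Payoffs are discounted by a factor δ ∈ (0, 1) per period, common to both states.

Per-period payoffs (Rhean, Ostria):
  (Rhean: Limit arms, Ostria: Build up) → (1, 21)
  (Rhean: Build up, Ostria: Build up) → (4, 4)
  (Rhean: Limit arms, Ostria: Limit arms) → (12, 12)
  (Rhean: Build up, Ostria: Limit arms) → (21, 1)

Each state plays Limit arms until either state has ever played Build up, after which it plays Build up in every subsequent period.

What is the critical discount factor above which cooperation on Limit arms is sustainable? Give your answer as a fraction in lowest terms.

9/17

Cooperation forever yields 12 each period: 12/(1−δ).
Deviating yields 21 once, then 4 forever: 21 + 4δ/(1−δ).
No profitable deviation requires 12/(1−δ) ≥ 21 + 4δ/(1−δ).
Multiplying by (1−δ): 12 ≥ 21(1−δ) + 4δ = 21 − 17δ.
So 17δ ≥ 9, i.e. δ ≥ 9/17.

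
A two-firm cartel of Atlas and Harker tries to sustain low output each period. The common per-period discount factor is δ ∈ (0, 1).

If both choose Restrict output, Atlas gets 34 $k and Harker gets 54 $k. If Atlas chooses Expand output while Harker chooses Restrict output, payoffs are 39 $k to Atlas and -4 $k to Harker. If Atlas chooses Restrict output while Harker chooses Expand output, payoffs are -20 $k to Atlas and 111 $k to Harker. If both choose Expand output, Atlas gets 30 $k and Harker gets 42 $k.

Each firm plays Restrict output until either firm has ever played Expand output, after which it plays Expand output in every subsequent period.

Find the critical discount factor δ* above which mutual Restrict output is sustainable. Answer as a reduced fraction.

19/23

Atlas's threshold: (39−34)/(39−30) = 5/9.
Harker's threshold: (111−54)/(111−42) = 19/23.
5/9 < 19/23, so Harker binds and δ* = 19/23.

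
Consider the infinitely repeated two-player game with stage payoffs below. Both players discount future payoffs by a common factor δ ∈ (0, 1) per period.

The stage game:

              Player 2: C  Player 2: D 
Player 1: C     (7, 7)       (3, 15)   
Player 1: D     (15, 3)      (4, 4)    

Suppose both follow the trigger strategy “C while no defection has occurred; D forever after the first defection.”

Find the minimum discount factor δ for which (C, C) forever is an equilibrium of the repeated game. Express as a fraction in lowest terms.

8/11

Cooperation forever yields 7 each period: 7/(1−δ).
Deviating yields 15 once, then 4 forever: 15 + 4δ/(1−δ).
No profitable deviation requires 7/(1−δ) ≥ 15 + 4δ/(1−δ).
Multiplying by (1−δ): 7 ≥ 15(1−δ) + 4δ = 15 − 11δ.
So 11δ ≥ 8, i.e. δ ≥ 8/11.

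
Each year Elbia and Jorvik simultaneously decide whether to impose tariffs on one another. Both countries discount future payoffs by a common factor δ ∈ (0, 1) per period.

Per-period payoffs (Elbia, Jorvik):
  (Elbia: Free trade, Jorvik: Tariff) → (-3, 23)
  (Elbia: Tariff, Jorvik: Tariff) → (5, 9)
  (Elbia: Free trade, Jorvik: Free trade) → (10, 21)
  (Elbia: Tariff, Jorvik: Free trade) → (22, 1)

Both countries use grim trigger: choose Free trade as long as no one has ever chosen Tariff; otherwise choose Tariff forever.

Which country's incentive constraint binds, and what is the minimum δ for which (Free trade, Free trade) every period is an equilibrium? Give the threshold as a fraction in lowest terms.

For Elbia: deviation gain 22−10 = 12, per-period punishment loss 10−5 = 5. IC gives δ ≥ 12/17.
For Jorvik: gain 2, loss 12 per period, so δ ≥ 2/14 = 1/7.
The tighter constraint is Elbia's, so cooperation needs δ ≥ 12/17.

Elbia; δ ≥ 12/17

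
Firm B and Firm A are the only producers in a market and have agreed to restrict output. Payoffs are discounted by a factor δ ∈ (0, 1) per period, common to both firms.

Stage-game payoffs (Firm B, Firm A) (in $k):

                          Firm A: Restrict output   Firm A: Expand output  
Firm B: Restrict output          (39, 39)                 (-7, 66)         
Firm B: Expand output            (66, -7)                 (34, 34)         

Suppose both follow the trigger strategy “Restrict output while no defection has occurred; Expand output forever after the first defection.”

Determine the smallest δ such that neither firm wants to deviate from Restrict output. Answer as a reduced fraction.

27/32

Under grim trigger the critical discount factor is (T−C)/(T−P) with T = 66, C = 39, P = 34.
δ* = (66−39)/(66−34) = 27/32.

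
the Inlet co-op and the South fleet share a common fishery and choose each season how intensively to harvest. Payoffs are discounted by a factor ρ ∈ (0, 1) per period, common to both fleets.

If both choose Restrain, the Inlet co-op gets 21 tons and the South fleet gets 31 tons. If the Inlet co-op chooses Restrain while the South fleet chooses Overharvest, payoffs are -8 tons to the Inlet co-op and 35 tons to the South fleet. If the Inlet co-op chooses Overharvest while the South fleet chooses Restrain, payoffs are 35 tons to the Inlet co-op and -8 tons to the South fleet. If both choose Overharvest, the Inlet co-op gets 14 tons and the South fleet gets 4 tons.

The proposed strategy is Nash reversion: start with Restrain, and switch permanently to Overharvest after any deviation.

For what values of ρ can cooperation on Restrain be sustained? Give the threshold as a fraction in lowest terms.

the Inlet co-op: cooperation gives 21 each period; deviation gives 35 once then 14 forever.
  21/(1−ρ) ≥ 35 + 14ρ/(1−ρ) ⇒ ρ ≥ 14/21 = 2/3.
the South fleet: cooperation gives 31 each period; deviation gives 35 once then 4 forever.
  ρ ≥ 4/31.
Both must hold, so the binding constraint is the Inlet co-op's: ρ ≥ 2/3.

2/3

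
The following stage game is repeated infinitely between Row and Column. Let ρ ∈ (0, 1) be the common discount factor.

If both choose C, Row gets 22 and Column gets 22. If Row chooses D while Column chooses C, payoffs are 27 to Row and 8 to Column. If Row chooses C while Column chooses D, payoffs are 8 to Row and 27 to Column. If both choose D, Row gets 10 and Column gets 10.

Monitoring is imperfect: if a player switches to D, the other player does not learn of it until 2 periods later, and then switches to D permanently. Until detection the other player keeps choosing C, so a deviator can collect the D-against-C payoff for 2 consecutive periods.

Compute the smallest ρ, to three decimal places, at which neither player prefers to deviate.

0.542

The best deviation is to choose D for all 2 undetected periods, earning 27 each, then 10 forever once detected.
Deviation value: 27(1−ρ^2)/(1−ρ) + 10ρ^2/(1−ρ); cooperation value: 22/(1−ρ).
IC: 22 ≥ 27(1−ρ^2) + 10ρ^2 = 27 − 17ρ^2.
So ρ^2 ≥ 5/17, giving ρ ≥ (5/17)^(1/2) ≈ 0.542.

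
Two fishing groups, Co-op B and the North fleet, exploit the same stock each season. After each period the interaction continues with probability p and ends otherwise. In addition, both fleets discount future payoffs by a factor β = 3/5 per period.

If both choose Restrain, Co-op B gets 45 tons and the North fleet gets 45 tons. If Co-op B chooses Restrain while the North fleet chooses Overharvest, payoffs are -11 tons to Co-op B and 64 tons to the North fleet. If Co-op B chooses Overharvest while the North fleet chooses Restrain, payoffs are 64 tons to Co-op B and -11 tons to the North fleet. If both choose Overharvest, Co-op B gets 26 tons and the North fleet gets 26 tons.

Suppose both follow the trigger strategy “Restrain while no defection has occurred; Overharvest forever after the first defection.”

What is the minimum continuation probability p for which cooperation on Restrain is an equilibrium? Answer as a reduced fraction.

Expected continuation weight on next period's payoff is β·p = 3/5·p, which plays the role of the discount factor.
Cooperation requires 3/5·p ≥ (64−45)/(64−26) = 1/2, hence p ≥ 5/6.

5/6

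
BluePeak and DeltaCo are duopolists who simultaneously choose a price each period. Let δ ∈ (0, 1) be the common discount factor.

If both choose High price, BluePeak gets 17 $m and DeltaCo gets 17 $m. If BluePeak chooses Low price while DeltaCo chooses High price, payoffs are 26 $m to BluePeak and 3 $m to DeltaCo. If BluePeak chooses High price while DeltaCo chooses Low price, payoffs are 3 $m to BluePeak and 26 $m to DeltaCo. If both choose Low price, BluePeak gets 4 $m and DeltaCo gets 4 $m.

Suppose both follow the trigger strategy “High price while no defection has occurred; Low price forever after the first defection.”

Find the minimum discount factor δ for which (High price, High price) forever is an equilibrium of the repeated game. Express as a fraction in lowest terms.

9/22

17/(1−δ) ≥ 26 + 4δ/(1−δ)
17 ≥ 26 − 22δ
δ ≥ 9/22.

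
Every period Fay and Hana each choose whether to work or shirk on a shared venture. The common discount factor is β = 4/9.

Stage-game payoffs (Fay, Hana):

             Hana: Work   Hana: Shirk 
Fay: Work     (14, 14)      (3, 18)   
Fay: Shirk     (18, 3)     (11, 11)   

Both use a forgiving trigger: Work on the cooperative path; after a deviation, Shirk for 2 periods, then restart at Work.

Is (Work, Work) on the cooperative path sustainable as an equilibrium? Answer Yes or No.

No

A one-shot deviation gives 18 now, then 11 for 2 periods, then back to 14.
Gain from deviating: (18−14) today; loss: (14−11) in each of the next 2 periods.
No-deviation condition: (14−11)(β+…+β^2) ≥ 18−14, i.e. β+…+β^2 ≥ 4/3.
At β = 4/9: β+…+β^2 = 0.6420 < 1.3333.
So cooperation is not sustainable.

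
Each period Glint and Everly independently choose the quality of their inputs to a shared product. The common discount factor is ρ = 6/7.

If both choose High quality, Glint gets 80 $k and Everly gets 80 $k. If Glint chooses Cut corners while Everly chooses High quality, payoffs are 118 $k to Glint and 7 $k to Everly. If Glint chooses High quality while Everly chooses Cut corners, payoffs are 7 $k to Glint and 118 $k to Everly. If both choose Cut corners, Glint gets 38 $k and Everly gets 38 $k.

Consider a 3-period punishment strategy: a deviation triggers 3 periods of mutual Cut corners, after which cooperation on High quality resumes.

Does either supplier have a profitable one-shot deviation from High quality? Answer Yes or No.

No

A one-shot deviation gives 118 now, then 38 for 3 periods, then back to 80.
Gain from deviating: (118−80) today; loss: (80−38) in each of the next 3 periods.
No-deviation condition: (80−38)(ρ+…+ρ^3) ≥ 118−80, i.e. ρ+…+ρ^3 ≥ 19/21.
At ρ = 6/7: ρ+…+ρ^3 = 2.2216 ≥ 0.9048.
So cooperation is sustainable.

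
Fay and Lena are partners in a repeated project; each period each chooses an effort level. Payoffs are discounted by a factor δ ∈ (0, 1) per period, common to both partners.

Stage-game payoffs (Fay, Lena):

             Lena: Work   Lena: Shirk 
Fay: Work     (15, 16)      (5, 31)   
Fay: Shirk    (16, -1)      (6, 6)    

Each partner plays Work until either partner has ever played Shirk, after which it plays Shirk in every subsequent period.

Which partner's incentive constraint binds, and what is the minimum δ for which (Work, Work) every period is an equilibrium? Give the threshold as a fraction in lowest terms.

Fay's threshold: (16−15)/(16−6) = 1/10.
Lena's threshold: (31−16)/(31−6) = 3/5.
1/10 < 3/5, so Lena binds and δ* = 3/5.

Lena; δ ≥ 3/5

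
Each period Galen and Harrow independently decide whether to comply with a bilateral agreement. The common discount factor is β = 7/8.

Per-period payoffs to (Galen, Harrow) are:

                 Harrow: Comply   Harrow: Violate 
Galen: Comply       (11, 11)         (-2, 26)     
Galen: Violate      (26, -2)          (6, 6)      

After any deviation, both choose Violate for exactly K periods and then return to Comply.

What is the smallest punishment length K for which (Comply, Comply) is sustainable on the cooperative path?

5

No profitable deviation requires (11−6)(β+…+β^K) ≥ 26−11, i.e. β+…+β^K ≥ 3 ≈ 3.0000.
With β = 7/8, the partial sums are K=1: 0.8750, K=2: 1.6406, K=3: 2.3105, K=4: 2.8967, K=5: 3.4096.
K = 5 is the first length at which the sum reaches 3.0000.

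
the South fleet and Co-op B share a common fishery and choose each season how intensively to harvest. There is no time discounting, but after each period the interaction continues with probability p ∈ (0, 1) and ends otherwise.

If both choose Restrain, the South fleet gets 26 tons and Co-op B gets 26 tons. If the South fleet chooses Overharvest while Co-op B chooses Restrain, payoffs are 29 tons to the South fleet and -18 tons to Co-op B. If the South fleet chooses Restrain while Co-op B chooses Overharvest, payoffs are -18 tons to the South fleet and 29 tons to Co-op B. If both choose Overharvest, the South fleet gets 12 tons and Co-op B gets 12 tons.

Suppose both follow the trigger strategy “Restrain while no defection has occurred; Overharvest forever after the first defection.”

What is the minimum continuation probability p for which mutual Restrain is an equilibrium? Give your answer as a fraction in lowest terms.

3/17

With no time discounting, the continuation probability p plays the role of the discount factor.
Grim-trigger IC: 26/(1−p) ≥ 29 + 12p/(1−p) ⇒ p ≥ (29−26)/(29−12) = 3/17.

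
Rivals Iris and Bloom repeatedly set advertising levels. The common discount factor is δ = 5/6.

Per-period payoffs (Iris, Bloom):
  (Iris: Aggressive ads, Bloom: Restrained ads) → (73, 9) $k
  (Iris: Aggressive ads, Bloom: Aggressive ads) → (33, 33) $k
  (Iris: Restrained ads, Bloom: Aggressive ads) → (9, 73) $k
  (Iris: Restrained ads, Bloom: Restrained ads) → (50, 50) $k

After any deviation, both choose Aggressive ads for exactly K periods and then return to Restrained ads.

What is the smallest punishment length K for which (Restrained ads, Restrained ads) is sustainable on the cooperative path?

No profitable deviation requires (50−33)(δ+…+δ^K) ≥ 73−50, i.e. δ+…+δ^K ≥ 23/17 ≈ 1.3529.
With δ = 5/6, the partial sums are K=1: 0.8333, K=2: 1.5278.
K = 2 is the first length at which the sum reaches 1.3529.

2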